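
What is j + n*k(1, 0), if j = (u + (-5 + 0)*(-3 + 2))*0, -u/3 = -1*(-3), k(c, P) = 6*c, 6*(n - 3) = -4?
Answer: 14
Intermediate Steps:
n = 7/3 (n = 3 + (⅙)*(-4) = 3 - ⅔ = 7/3 ≈ 2.3333)
u = -9 (u = -(-3)*(-3) = -3*3 = -9)
j = 0 (j = (-9 + (-5 + 0)*(-3 + 2))*0 = (-9 - 5*(-1))*0 = (-9 + 5)*0 = -4*0 = 0)
j + n*k(1, 0) = 0 + 7*(6*1)/3 = 0 + (7/3)*6 = 0 + 14 = 14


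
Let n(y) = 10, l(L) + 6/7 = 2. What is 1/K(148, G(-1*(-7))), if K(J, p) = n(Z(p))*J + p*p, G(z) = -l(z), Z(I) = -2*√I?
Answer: 49/72584 ≈ 0.00067508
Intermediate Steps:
l(L) = 8/7 (l(L) = -6/7 + 2 = 8/7)
G(z) = -8/7 (G(z) = -1*8/7 = -8/7)
K(J, p) = p² + 10*J (K(J, p) = 10*J + p*p = 10*J + p² = p² + 10*J)
1/K(148, G(-1*(-7))) = 1/((-8/7)² + 10*148) = 1/(64/49 + 1480) = 1/(72584/49) = 49/72584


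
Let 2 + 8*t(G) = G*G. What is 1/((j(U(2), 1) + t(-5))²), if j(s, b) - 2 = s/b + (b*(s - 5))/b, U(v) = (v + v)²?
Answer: 64/65025 ≈ 0.00098424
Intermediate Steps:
U(v) = 4*v² (U(v) = (2*v)² = 4*v²)
t(G) = -¼ + G²/8 (t(G) = -¼ + (G*G)/8 = -¼ + G²/8)
j(s, b) = -3 + s + s/b (j(s, b) = 2 + (s/b + (b*(s - 5))/b) = 2 + (s/b + (b*(-5 + s))/b) = 2 + (s/b + (-5 + s)) = 2 + (-5 + s + s/b) = -3 + s + s/b)
1/((j(U(2), 1) + t(-5))²) = 1/(((-3 + 4*2² + (4*2²)/1) + (-¼ + (⅛)*(-5)²))²) = 1/(((-3 + 4*4 + (4*4)*1) + (-¼ + (⅛)*25))²) = 1/(((-3 + 16 + 16*1) + (-¼ + 25/8))²) = 1/(((-3 + 16 + 16) + 23/8)²) = 1/((29 + 23/8)²) = 1/((255/8)²) = 1/(65025/64) = 64/65025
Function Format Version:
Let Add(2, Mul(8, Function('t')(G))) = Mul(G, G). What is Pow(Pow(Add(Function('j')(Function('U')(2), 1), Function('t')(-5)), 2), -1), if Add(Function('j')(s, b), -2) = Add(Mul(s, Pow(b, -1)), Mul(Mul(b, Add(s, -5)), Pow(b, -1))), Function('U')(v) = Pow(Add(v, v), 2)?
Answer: Rational(64, 65025) ≈ 0.00098424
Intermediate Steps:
Function('U')(v) = Mul(4, Pow(v, 2)) (Function('U')(v) = Pow(Mul(2, v), 2) = Mul(4, Pow(v, 2)))
Function('t')(G) = Add(Rational(-1, 4), Mul(Rational(1, 8), Pow(G, 2))) (Function('t')(G) = Add(Rational(-1, 4), Mul(Rational(1, 8), Mul(G, G))) = Add(Rational(-1, 4), Mul(Rational(1, 8), Pow(G, 2))))
Function('j')(s, b) = Add(-3, s, Mul(s, Pow(b, -1))) (Function('j')(s, b) = Add(2, Add(Mul(s, Pow(b, -1)), Mul(Mul(b, Add(s, -5)), Pow(b, -1)))) = Add(2, Add(Mul(s, Pow(b, -1)), Mul(Mul(b, Add(-5, s)), Pow(b, -1)))) = Add(2, Add(Mul(s, Pow(b, -1)), Add(-5, s))) = Add(2, Add(-5, s, Mul(s, Pow(b, -1)))) = Add(-3, s, Mul(s, Pow(b, -1))))
Pow(Pow(Add(Function('j')(Function('U')(2), 1), Function('t')(-5)), 2), -1) = Pow(Pow(Add(Add(-3, Mul(4, Pow(2, 2)), Mul(Mul(4, Pow(2, 2)), Pow(1, -1))), Add(Rational(-1, 4), Mul(Rational(1, 8), Pow(-5, 2)))), 2), -1) = Pow(Pow(Add(Add(-3, Mul(4, 4), Mul(Mul(4, 4), 1)), Add(Rational(-1, 4), Mul(Rational(1, 8), 25))), 2), -1) = Pow(Pow(Add(Add(-3, 16, Mul(16, 1)), Add(Rational(-1, 4), Rational(25, 8))), 2), -1) = Pow(Pow(Add(Add(-3, 16, 16), Rational(23, 8)), 2), -1) = Pow(Pow(Add(29, Rational(23, 8)), 2), -1) = Pow(Pow(Rational(255, 8), 2), -1) = Pow(Rational(65025, 64), -1) = Rational(64, 65025)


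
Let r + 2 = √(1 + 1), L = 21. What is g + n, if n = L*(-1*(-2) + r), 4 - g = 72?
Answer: -68 + 21*√2 ≈ -38.302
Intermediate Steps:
g = -68 (g = 4 - 1*72 = 4 - 72 = -68)
r = -2 + √2 (r = -2 + √(1 + 1) = -2 + √2 ≈ -0.58579)
n = 21*√2 (n = 21*(-1*(-2) + (-2 + √2)) = 21*(2 + (-2 + √2)) = 21*√2 ≈ 29.698)
g + n = -68 + 21*√2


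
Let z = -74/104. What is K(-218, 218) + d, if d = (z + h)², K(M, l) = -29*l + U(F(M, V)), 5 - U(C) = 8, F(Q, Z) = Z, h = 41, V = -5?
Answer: -12713775/2704 ≈ -4701.8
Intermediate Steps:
U(C) = -3 (U(C) = 5 - 1*8 = 5 - 8 = -3)
z = -37/52 (z = -74*1/104 = -37/52 ≈ -0.71154)
K(M, l) = -3 - 29*l (K(M, l) = -29*l - 3 = -3 - 29*l)
d = 4389025/2704 (d = (-37/52 + 41)² = (2095/52)² = 4389025/2704 ≈ 1623.2)
K(-218, 218) + d = (-3 - 29*218) + 4389025/2704 = (-3 - 6322) + 4389025/2704 = -6325 + 4389025/2704 = -12713775/2704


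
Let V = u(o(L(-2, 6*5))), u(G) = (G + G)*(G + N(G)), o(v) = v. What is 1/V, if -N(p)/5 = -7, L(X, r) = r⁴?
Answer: 1/1312256700000 ≈ 7.6205e-13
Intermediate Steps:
N(p) = 35 (N(p) = -5*(-7) = 35)
u(G) = 2*G*(35 + G) (u(G) = (G + G)*(G + 35) = (2*G)*(35 + G) = 2*G*(35 + G))
V = 1312256700000 (V = 2*(6*5)⁴*(35 + (6*5)⁴) = 2*30⁴*(35 + 30⁴) = 2*810000*(35 + 810000) = 2*810000*810035 = 1312256700000)
1/V = 1/1312256700000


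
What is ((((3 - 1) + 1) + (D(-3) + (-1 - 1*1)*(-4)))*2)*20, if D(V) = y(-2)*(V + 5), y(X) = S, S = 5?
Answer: 840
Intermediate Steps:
y(X) = 5
D(V) = 25 + 5*V (D(V) = 5*(V + 5) = 5*(5 + V) = 25 + 5*V)
((((3 - 1) + 1) + (D(-3) + (-1 - 1*1)*(-4)))*2)*20 = ((((3 - 1) + 1) + ((25 + 5*(-3)) + (-1 - 1*1)*(-4)))*2)*20 = (((2 + 1) + ((25 - 15) + (-1 - 1)*(-4)))*2)*20 = ((3 + (10 - 2*(-4)))*2)*20 = ((3 + (10 + 8))*2)*20 = ((3 + 18)*2)*20 = (21*2)*20 = 42*20 = 840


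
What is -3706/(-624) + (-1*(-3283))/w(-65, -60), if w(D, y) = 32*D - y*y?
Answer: 1187593/221520 ≈ 5.3611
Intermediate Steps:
w(D, y) = -y**2 + 32*D (w(D, y) = 32*D - y**2 = -y**2 + 32*D)
-3706/(-624) + (-1*(-3283))/w(-65, -60) = -3706/(-624) + (-1*(-3283))/(-1*(-60)**2 + 32*(-65)) = -3706*(-1/624) + 3283/(-1*3600 - 2080) = 1853/312 + 3283/(-3600 - 2080) = 1853/312 + 3283/(-5680) = 1853/312 + 3283*(-1/5680) = 1853/312 - 3283/5680 = 1187593/221520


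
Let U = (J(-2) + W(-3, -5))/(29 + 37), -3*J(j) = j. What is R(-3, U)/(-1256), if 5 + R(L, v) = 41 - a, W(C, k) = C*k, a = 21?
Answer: -15/1256 ≈ -0.011943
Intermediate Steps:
J(j) = -j/3
U = 47/198 (U = (-⅓*(-2) - 3*(-5))/(29 + 37) = (⅔ + 15)/66 = (47/3)*(1/66) = 47/198 ≈ 0.23737)
R(L, v) = 15 (R(L, v) = -5 + (41 - 1*21) = -5 + (41 - 21) = -5 + 20 = 15)
R(-3, U)/(-1256) = 15/(-1256) = 15*(-1/1256) = -15/1256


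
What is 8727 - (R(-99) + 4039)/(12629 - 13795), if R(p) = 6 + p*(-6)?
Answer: 10180321/1166 ≈ 8731.0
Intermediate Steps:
R(p) = 6 - 6*p
8727 - (R(-99) + 4039)/(12629 - 13795) = 8727 - ((6 - 6*(-99)) + 4039)/(12629 - 13795) = 8727 - ((6 + 594) + 4039)/(-1166) = 8727 - (600 + 4039)*(-1)/1166 = 8727 - 4639*(-1)/1166 = 8727 - 1*(-4639/1166) = 8727 + 4639/1166 = 10180321/1166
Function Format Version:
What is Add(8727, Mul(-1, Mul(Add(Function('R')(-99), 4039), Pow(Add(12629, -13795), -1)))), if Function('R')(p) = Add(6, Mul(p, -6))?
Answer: Rational(10180321, 1166) ≈ 8731.0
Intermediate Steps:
Function('R')(p) = Add(6, Mul(-6, p))
Add(8727, Mul(-1, Mul(Add(Function('R')(-99), 4039), Pow(Add(12629, -13795), -1)))) = Add(8727, Mul(-1, Mul(Add(Add(6, Mul(-6, -99)), 4039), Pow(Add(12629, -13795), -1)))) = Add(8727, Mul(-1, Mul(Add(Add(6, 594), 4039), Pow(-1166, -1)))) = Add(8727, Mul(-1, Mul(Add(600, 4039), Rational(-1, 1166)))) = Add(8727, Mul(-1, Mul(4639, Rational(-1, 1166)))) = Add(8727, Mul(-1, Rational(-4639, 1166))) = Add(8727, Rational(4639, 1166)) = Rational(10180321, 1166)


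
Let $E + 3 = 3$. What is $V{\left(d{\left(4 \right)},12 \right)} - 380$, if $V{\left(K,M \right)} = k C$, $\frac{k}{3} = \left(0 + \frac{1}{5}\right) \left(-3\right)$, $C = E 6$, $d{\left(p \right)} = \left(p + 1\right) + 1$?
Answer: $-380$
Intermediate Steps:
$E = 0$ ($E = -3 + 3 = 0$)
$d{\left(p \right)} = 2 + p$ ($d{\left(p \right)} = \left(1 + p\right) + 1 = 2 + p$)
$C = 0$ ($C = 0 \cdot 6 = 0$)
$k = - \frac{9}{5}$ ($k = 3 \left(0 + \frac{1}{5}\right) \left(-3\right) = 3 \cdot \frac{1}{5} \left(-3\right) = 3 \left(- \frac{3}{5}\right) = - \frac{9}{5} \approx -1.8$)
$V{\left(K,M \right)} = 0$ ($V{\left(K,M \right)} = \left(- \frac{9}{5}\right) 0 = 0$)
$V{\left(d{\left(4 \right)},12 \right)} - 380 = 0 - 380 = -380$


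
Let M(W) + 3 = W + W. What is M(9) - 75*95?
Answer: -7110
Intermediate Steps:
M(W) = -3 + 2*W (M(W) = -3 + (W + W) = -3 + 2*W)
M(9) - 75*95 = (-3 + 2*9) - 75*95 = (-3 + 18) - 7125 = 15 - 7125 = -7110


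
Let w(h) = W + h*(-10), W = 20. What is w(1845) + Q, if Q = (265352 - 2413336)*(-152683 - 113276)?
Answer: 571275658226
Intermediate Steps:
w(h) = 20 - 10*h (w(h) = 20 + h*(-10) = 20 - 10*h)
Q = 571275676656 (Q = -2147984*(-265959) = 571275676656)
w(1845) + Q = (20 - 10*1845) + 571275676656 = (20 - 18450) + 571275676656 = -18430 + 571275676656 = 571275658226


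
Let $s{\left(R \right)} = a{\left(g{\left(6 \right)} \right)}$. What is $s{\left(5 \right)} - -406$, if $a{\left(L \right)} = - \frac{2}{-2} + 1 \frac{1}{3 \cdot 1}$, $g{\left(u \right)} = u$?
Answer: $\frac{1222}{3} \approx 407.33$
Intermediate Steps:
$a{\left(L \right)} = \frac{4}{3}$ ($a{\left(L \right)} = \left(-2\right) \left(- \frac{1}{2}\right) + 1 \cdot \frac{1}{3} = 1 + 1 \cdot \frac{1}{3} = 1 + \frac{1}{3} = \frac{4}{3}$)
$s{\left(R \right)} = \frac{4}{3}$
$s{\left(5 \right)} - -406 = \frac{4}{3} - -406 = \frac{4}{3} + 406 = \frac{1222}{3}$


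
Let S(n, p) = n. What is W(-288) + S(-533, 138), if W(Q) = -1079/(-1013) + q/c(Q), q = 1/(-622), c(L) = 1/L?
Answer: -167436478/315043 ≈ -531.47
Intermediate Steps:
q = -1/622 ≈ -0.0016077
W(Q) = 1079/1013 - Q/622 (W(Q) = -1079/(-1013) - Q/622 = -1079*(-1/1013) - Q/622 = 1079/1013 - Q/622)
W(-288) + S(-533, 138) = (1079/1013 - 1/622*(-288)) - 533 = (1079/1013 + 144/311) - 533 = 481441/315043 - 533 = -167436478/315043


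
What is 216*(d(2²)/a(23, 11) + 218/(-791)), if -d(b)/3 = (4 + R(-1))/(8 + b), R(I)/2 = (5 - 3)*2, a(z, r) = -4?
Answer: 81054/791 ≈ 102.47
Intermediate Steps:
R(I) = 8 (R(I) = 2*((5 - 3)*2) = 2*(2*2) = 2*4 = 8)
d(b) = -36/(8 + b) (d(b) = -3*(4 + 8)/(8 + b) = -36/(8 + b))
216*(d(2²)/a(23, 11) + 218/(-791)) = 216*(-36/(8 + 2²)/(-4) + 218/(-791)) = 216*(-36/(8 + 4)*(-¼) + 218*(-1/791)) = 216*(-36/12*(-¼) - 218/791) = 216*(-36*1/12*(-¼) - 218/791) = 216*(-3*(-¼) - 218/791) = 216*(¾ - 218/791) = 216*(1501/3164) = 81054/791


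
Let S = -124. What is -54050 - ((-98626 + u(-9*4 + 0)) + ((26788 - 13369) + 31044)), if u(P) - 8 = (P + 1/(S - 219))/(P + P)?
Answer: 2580731/24696 ≈ 104.50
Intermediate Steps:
u(P) = 8 + (-1/343 + P)/(2*P) (u(P) = 8 + (P + 1/(-124 - 219))/(P + P) = 8 + (P + 1/(-343))/((2*P)) = 8 + (P - 1/343)*(1/(2*P)) = 8 + (-1/343 + P)*(1/(2*P)) = 8 + (-1/343 + P)/(2*P))
-54050 - ((-98626 + u(-9*4 + 0)) + ((26788 - 13369) + 31044)) = -54050 - ((-98626 + (-1 + 5831*(-9*4 + 0))/(686*(-9*4 + 0))) + ((26788 - 13369) + 31044)) = -54050 - ((-98626 + (-1 + 5831*(-36 + 0))/(686*(-36 + 0))) + (13419 + 31044)) = -54050 - ((-98626 + (1/686)*(-1 + 5831*(-36))/(-36)) + 44463) = -54050 - ((-98626 + (1/686)*(-1/36)*(-1 - 209916)) + 44463) = -54050 - ((-98626 + (1/686)*(-1/36)*(-209917)) + 44463) = -54050 - ((-98626 + 209917/24696) + 44463) = -54050 - (-2435457779/24696 + 44463) = -54050 - 1*(-1337399531/24696) = -54050 + 1337399531/24696 = 2580731/24696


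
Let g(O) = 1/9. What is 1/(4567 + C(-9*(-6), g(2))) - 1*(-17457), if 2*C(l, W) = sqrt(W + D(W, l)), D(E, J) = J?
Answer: 13107922339881/750869117 - 6*sqrt(487)/750869117 ≈ 17457.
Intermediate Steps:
g(O) = 1/9
C(l, W) = sqrt(W + l)/2
1/(4567 + C(-9*(-6), g(2))) - 1*(-17457) = 1/(4567 + sqrt(1/9 - 9*(-6))/2) - 1*(-17457) = 1/(4567 + sqrt(1/9 + 54)/2) + 17457 = 1/(4567 + sqrt(487/9)/2) + 17457 = 1/(4567 + (sqrt(487)/3)/2) + 17457 = 1/(4567 + sqrt(487)/6) + 17457 = 17457 + 1/(4567 + sqrt(487)/6)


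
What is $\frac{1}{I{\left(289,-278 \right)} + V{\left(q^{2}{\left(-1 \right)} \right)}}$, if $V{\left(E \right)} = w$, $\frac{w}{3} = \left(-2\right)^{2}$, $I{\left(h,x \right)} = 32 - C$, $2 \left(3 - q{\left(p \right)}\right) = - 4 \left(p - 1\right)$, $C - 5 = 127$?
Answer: $- \frac{1}{88} \approx -0.011364$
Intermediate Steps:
$C = 132$ ($C = 5 + 127 = 132$)
$q{\left(p \right)} = 1 + 2 p$ ($q{\left(p \right)} = 3 - \frac{\left(-4\right) \left(p - 1\right)}{2} = 3 - \frac{\left(-4\right) \left(-1 + p\right)}{2} = 3 - \frac{4 - 4 p}{2} = 3 + \left(-2 + 2 p\right) = 1 + 2 p$)
$I{\left(h,x \right)} = -100$ ($I{\left(h,x \right)} = 32 - 132 = -100$)
$w = 12$ ($w = 3 \left(-2\right)^{2} = 3 \cdot 4 = 12$)
$V{\left(E \right)} = 12$
$\frac{1}{I{\left(289,-278 \right)} + V{\left(q^{2}{\left(-1 \right)} \right)}} = \frac{1}{-100 + 12} = \frac{1}{-88} = - \frac{1}{88}$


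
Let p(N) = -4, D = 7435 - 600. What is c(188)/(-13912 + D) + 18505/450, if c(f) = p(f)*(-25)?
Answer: 8727659/212310 ≈ 41.108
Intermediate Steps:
D = 6835
c(f) = 100 (c(f) = -4*(-25) = 100)
c(188)/(-13912 + D) + 18505/450 = 100/(-13912 + 6835) + 18505/450 = 100/(-7077) + 18505*(1/450) = 100*(-1/7077) + 3701/90 = -100/7077 + 3701/90 = 8727659/212310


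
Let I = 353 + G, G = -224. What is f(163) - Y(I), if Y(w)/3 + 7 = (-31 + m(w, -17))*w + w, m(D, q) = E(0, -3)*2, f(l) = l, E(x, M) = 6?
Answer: 7150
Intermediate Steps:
I = 129 (I = 353 - 224 = 129)
m(D, q) = 12 (m(D, q) = 6*2 = 12)
Y(w) = -21 - 54*w (Y(w) = -21 + 3*((-31 + 12)*w + w) = -21 + 3*(-19*w + w) = -21 + 3*(-18*w) = -21 - 54*w)
f(163) - Y(I) = 163 - (-21 - 54*129) = 163 - (-21 - 6966) = 163 - 1*(-6987) = 163 + 6987 = 7150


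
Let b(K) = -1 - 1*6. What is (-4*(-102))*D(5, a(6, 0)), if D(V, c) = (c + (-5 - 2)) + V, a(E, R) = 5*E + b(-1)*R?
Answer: 11424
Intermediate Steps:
b(K) = -7 (b(K) = -1 - 6 = -7)
a(E, R) = -7*R + 5*E (a(E, R) = 5*E - 7*R = -7*R + 5*E)
D(V, c) = -7 + V + c (D(V, c) = (c - 7) + V = (-7 + c) + V = -7 + V + c)
(-4*(-102))*D(5, a(6, 0)) = (-4*(-102))*(-7 + 5 + (-7*0 + 5*6)) = 408*(-7 + 5 + (0 + 30)) = 408*(-7 + 5 + 30) = 408*28 = 11424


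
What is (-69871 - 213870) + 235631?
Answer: -48110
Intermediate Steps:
(-69871 - 213870) + 235631 = -283741 + 235631 = -48110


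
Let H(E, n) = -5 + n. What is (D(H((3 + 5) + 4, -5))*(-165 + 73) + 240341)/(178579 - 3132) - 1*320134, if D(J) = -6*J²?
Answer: -56166254357/175447 ≈ -3.2013e+5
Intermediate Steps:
(D(H((3 + 5) + 4, -5))*(-165 + 73) + 240341)/(178579 - 3132) - 1*320134 = ((-6*(-5 - 5)²)*(-165 + 73) + 240341)/(178579 - 3132) - 1*320134 = (-6*(-10)²*(-92) + 240341)/175447 - 320134 = (-6*100*(-92) + 240341)*(1/175447) - 320134 = (-600*(-92) + 240341)*(1/175447) - 320134 = (55200 + 240341)*(1/175447) - 320134 = 295541*(1/175447) - 320134 = 295541/175447 - 320134 = -56166254357/175447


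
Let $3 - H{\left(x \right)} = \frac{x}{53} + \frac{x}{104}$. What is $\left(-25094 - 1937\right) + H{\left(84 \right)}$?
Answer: $- \frac{37247881}{1378} \approx -27030.0$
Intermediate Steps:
$H{\left(x \right)} = 3 - \frac{157 x}{5512}$ ($H{\left(x \right)} = 3 - \left(\frac{x}{53} + \frac{x}{104}\right) = 3 - \frac{157 x}{5512}$)
$\left(-25094 - 1937\right) + H{\left(84 \right)} = \left(-25094 - 1937\right) + \left(3 - \frac{3297}{1378}\right) = -27031 + \frac{837}{1378} = - \frac{37247881}{1378}$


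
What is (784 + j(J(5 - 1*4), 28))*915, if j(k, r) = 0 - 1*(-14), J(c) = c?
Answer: 730170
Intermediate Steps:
j(k, r) = 14 (j(k, r) = 0 + 14 = 14)
(784 + j(J(5 - 1*4), 28))*915 = (784 + 14)*915 = 798*915 = 730170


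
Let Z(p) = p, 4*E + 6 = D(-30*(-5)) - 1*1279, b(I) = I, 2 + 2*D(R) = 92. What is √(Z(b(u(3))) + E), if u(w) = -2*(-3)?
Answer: 4*I*√19 ≈ 17.436*I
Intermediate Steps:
u(w) = 6
D(R) = 45 (D(R) = -1 + (½)*92 = -1 + 46 = 45)
E = -310 (E = -3/2 + (45 - 1*1279)/4 = -3/2 + (45 - 1279)/4 = -3/2 + (¼)*(-1234) = -3/2 - 617/2 = -310)
√(Z(b(u(3))) + E) = √(6 - 310) = √(-304) = 4*I*√19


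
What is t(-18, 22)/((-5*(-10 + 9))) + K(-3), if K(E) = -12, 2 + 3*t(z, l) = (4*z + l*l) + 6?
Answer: 236/15 ≈ 15.733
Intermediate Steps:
t(z, l) = 4/3 + l**2/3 + 4*z/3 (t(z, l) = -2/3 + ((4*z + l*l) + 6)/3 = -2/3 + ((4*z + l**2) + 6)/3 = -2/3 + ((l**2 + 4*z) + 6)/3 = -2/3 + (6 + l**2 + 4*z)/3 = -2/3 + (2 + l**2/3 + 4*z/3) = 4/3 + l**2/3 + 4*z/3)
t(-18, 22)/((-5*(-10 + 9))) + K(-3) = (4/3 + (1/3)*22**2 + (4/3)*(-18))/((-5*(-10 + 9))) - 12 = (4/3 + (1/3)*484 - 24)/((-5*(-1))) - 12 = (4/3 + 484/3 - 24)/5 - 12 = (1/5)*(416/3) - 12 = 416/15 - 12 = 236/15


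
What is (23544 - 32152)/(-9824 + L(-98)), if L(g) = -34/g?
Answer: 421792/481359 ≈ 0.87625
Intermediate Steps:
(23544 - 32152)/(-9824 + L(-98)) = (23544 - 32152)/(-9824 - 34/(-98)) = -8608/(-9824 - 34*(-1/98)) = -8608/(-9824 + 17/49) = -8608/(-481359/49) = -8608*(-49/481359) = 421792/481359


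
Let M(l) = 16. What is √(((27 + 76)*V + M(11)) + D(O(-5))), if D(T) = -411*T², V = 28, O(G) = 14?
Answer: 2*I*√19414 ≈ 278.67*I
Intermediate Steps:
√(((27 + 76)*V + M(11)) + D(O(-5))) = √(((27 + 76)*28 + 16) - 411*14²) = √((103*28 + 16) - 411*196) = √((2884 + 16) - 80556) = √(2900 - 80556) = √(-77656) = 2*I*√19414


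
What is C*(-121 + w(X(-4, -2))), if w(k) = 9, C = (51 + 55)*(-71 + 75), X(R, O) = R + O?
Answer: -47488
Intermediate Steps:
X(R, O) = O + R
C = 424 (C = 106*4 = 424)
C*(-121 + w(X(-4, -2))) = 424*(-121 + 9) = 424*(-112) = -47488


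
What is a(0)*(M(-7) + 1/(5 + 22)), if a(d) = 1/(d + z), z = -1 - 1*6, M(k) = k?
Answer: 188/189 ≈ 0.99471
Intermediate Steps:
z = -7 (z = -1 - 6 = -7)
a(d) = 1/(-7 + d) (a(d) = 1/(d - 7) = 1/(-7 + d))
a(0)*(M(-7) + 1/(5 + 22)) = (-7 + 1/(5 + 22))/(-7 + 0) = (-7 + 1/27)/(-7) = -(-7 + 1/27)/7 = -⅐*(-188/27) = 188/189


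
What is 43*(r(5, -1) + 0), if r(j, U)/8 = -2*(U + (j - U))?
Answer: -3440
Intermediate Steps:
r(j, U) = -16*j (r(j, U) = 8*(-2*(U + (j - U))) = 8*(-2*j) = -16*j)
43*(r(5, -1) + 0) = 43*(-16*5 + 0) = 43*(-80 + 0) = 43*(-80) = -3440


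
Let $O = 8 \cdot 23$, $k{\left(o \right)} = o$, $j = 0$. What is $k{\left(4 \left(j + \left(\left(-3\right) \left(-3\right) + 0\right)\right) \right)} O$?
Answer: $6624$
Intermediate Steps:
$O = 184$
$k{\left(4 \left(j + \left(\left(-3\right) \left(-3\right) + 0\right)\right) \right)} O = 4 \left(0 + \left(\left(-3\right) \left(-3\right) + 0\right)\right) 184 = 4 \left(0 + \left(9 + 0\right)\right) 184 = 4 \left(0 + 9\right) 184 = 4 \cdot 9 \cdot 184 = 36 \cdot 184 = 6624$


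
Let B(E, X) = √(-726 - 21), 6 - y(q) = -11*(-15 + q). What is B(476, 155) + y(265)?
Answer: 2756 + 3*I*√83 ≈ 2756.0 + 27.331*I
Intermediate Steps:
y(q) = -159 + 11*q (y(q) = 6 - (-11)*(-15 + q) = 6 - (165 - 11*q) = 6 + (-165 + 11*q) = -159 + 11*q)
B(E, X) = 3*I*√83 (B(E, X) = √(-747) = 3*I*√83)
B(476, 155) + y(265) = 3*I*√83 + (-159 + 11*265) = 3*I*√83 + (-159 + 2915) = 3*I*√83 + 2756 = 2756 + 3*I*√83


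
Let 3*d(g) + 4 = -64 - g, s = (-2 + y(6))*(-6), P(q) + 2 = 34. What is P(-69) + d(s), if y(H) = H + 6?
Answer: 88/3 ≈ 29.333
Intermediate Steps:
y(H) = 6 + H
P(q) = 32 (P(q) = -2 + 34 = 32)
s = -60 (s = (-2 + (6 + 6))*(-6) = (-2 + 12)*(-6) = 10*(-6) = -60)
d(g) = -68/3 - g/3 (d(g) = -4/3 + (-64 - g)/3 = -4/3 + (-64/3 - g/3) = -68/3 - g/3)
P(-69) + d(s) = 32 + (-68/3 - 1/3*(-60)) = 32 + (-68/3 + 20) = 32 - 8/3 = 88/3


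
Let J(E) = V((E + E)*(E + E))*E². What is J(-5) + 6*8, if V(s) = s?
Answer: 2548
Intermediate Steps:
J(E) = 4*E⁴ (J(E) = ((E + E)*(E + E))*E² = ((2*E)*(2*E))*E² = (4*E²)*E² = 4*E⁴)
J(-5) + 6*8 = 4*(-5)⁴ + 6*8 = 4*625 + 48 = 2500 + 48 = 2548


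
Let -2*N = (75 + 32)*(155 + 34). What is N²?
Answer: 408969729/4 ≈ 1.0224e+8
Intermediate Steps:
N = -20223/2 (N = -(75 + 32)*(155 + 34)/2 = -107*189/2 = -½*20223 = -20223/2 ≈ -10112.)
N² = (-20223/2)² = 408969729/4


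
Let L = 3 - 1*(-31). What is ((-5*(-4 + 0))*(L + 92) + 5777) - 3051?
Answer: 5246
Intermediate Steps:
L = 34 (L = 3 + 31 = 34)
((-5*(-4 + 0))*(L + 92) + 5777) - 3051 = ((-5*(-4 + 0))*(34 + 92) + 5777) - 3051 = (-5*(-4)*126 + 5777) - 3051 = (20*126 + 5777) - 3051 = (2520 + 5777) - 3051 = 8297 - 3051 = 5246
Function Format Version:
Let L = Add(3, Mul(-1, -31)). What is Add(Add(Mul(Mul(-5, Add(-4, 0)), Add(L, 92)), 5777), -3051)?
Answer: 5246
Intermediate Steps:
L = 34 (L = Add(3, 31) = 34)
Add(Add(Mul(Mul(-5, Add(-4, 0)), Add(L, 92)), 5777), -3051) = Add(Add(Mul(Mul(-5, Add(-4, 0)), Add(34, 92)), 5777), -3051) = Add(Add(Mul(Mul(-5, -4), 126), 5777), -3051) = Add(Add(Mul(20, 126), 5777), -3051) = Add(Add(2520, 5777), -3051) = Add(8297, -3051) = 5246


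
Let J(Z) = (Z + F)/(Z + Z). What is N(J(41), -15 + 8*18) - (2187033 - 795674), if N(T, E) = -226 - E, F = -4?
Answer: -1391714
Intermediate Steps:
J(Z) = (-4 + Z)/(2*Z) (J(Z) = (Z - 4)/(Z + Z) = (-4 + Z)/((2*Z)) = (-4 + Z)*(1/(2*Z)) = (-4 + Z)/(2*Z))
N(J(41), -15 + 8*18) - (2187033 - 795674) = (-226 - (-15 + 8*18)) - (2187033 - 795674) = (-226 - (-15 + 144)) - 1*1391359 = (-226 - 1*129) - 1391359 = (-226 - 129) - 1391359 = -355 - 1391359 = -1391714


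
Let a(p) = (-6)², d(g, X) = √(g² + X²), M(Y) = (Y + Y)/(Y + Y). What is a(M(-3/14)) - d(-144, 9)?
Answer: 36 - 9*√257 ≈ -108.28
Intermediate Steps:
M(Y) = 1 (M(Y) = (2*Y)/((2*Y)) = (2*Y)*(1/(2*Y)) = 1)
d(g, X) = √(X² + g²)
a(p) = 36
a(M(-3/14)) - d(-144, 9) = 36 - √(9² + (-144)²) = 36 - √(81 + 20736) = 36 - √20817 = 36 - 9*√257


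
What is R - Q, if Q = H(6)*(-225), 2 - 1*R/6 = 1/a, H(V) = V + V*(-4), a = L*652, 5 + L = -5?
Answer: -13163877/3260 ≈ -4038.0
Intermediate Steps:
L = -10 (L = -5 - 5 = -10)
a = -6520 (a = -10*652 = -6520)
H(V) = -3*V (H(V) = V - 4*V = -3*V)
R = 39123/3260 (R = 12 - 6/(-6520) = 12 - 6*(-1/6520) = 12 + 3/3260 = 39123/3260 ≈ 12.001)
Q = 4050 (Q = -3*6*(-225) = -18*(-225) = 4050)
R - Q = 39123/3260 - 1*4050 = 39123/3260 - 4050 = -13163877/3260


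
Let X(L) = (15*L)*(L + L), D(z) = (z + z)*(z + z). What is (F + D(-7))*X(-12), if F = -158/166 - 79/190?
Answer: 1325960496/1577 ≈ 8.4081e+5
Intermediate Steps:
D(z) = 4*z**2 (D(z) = (2*z)*(2*z) = 4*z**2)
X(L) = 30*L**2 (X(L) = (15*L)*(2*L) = 30*L**2)
F = -21567/15770 (F = -158*1/166 - 79*1/190 = -79/83 - 79/190 = -21567/15770 ≈ -1.3676)
(F + D(-7))*X(-12) = (-21567/15770 + 4*(-7)**2)*(30*(-12)**2) = (-21567/15770 + 4*49)*(30*144) = (-21567/15770 + 196)*4320 = (3069353/15770)*4320 = 1325960496/1577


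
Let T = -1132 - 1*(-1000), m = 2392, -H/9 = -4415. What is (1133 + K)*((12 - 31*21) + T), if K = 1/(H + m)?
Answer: -36799746732/42127 ≈ -8.7354e+5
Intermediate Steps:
H = 39735 (H = -9*(-4415) = 39735)
K = 1/42127 (K = 1/(39735 + 2392) = 1/42127 ≈ 2.3738e-5)
T = -132 (T = -1132 + 1000 = -132)
(1133 + K)*((12 - 31*21) + T) = (1133 + 1/42127)*((12 - 31*21) - 132) = 47729892*((12 - 651) - 132)/42127 = 47729892*(-639 - 132)/42127 = (47729892/42127)*(-771) = -36799746732/42127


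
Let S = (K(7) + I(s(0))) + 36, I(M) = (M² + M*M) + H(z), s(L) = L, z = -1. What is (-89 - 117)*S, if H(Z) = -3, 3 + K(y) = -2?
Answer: -5768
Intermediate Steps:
K(y) = -5 (K(y) = -3 - 2 = -5)
I(M) = -3 + 2*M² (I(M) = (M² + M*M) - 3 = (M² + M²) - 3 = 2*M² - 3 = -3 + 2*M²)
S = 28 (S = (-5 + (-3 + 2*0²)) + 36 = (-5 + (-3 + 2*0)) + 36 = (-5 + (-3 + 0)) + 36 = (-5 - 3) + 36 = -8 + 36 = 28)
(-89 - 117)*S = (-89 - 117)*28 = -206*28 = -5768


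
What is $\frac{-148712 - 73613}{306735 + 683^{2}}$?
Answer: $- \frac{222325}{773224} \approx -0.28753$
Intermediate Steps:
$\frac{-148712 - 73613}{306735 + 683^{2}} = - \frac{222325}{306735 + 466489} = - \frac{222325}{773224}$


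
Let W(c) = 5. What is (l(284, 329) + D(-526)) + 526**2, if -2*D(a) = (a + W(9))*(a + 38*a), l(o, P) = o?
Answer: -5066937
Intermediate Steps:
D(a) = -39*a*(5 + a)/2 (D(a) = -(a + 5)*(a + 38*a)/2 = -(5 + a)*39*a/2 = -39*a*(5 + a)/2)
(l(284, 329) + D(-526)) + 526**2 = (284 - 39/2*(-526)*(5 - 526)) + 526**2 = (284 - 39/2*(-526)*(-521)) + 276676 = (284 - 5343897) + 276676 = -5343613 + 276676 = -5066937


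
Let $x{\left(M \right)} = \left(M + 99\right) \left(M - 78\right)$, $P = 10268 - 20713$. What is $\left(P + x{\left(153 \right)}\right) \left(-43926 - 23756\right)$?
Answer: $-572251310$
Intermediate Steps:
$P = -10445$ ($P = 10268 - 20713 = -10445$)
$x{\left(M \right)} = \left(-78 + M\right) \left(99 + M\right)$ ($x{\left(M \right)} = \left(99 + M\right) \left(-78 + M\right) = \left(-78 + M\right) \left(99 + M\right)$)
$\left(P + x{\left(153 \right)}\right) \left(-43926 - 23756\right) = \left(-10445 + \left(-7722 + 153^{2} + 21 \cdot 153\right)\right) \left(-43926 - 23756\right) = \left(-10445 + \left(-7722 + 23409 + 3213\right)\right) \left(-67682\right) = \left(-10445 + 18900\right) \left(-67682\right) = 8455 \left(-67682\right) = -572251310$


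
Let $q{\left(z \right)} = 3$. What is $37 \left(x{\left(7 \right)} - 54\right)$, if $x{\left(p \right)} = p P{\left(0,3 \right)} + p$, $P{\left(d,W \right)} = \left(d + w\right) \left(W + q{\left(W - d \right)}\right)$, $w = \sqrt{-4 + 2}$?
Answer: $-1739 + 1554 i \sqrt{2} \approx -1739.0 + 2197.7 i$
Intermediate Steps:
$w = i \sqrt{2}$ ($w = \sqrt{-2} = i \sqrt{2} \approx 1.4142 i$)
$P{\left(d,W \right)} = \left(3 + W\right) \left(d + i \sqrt{2}\right)$ ($P{\left(d,W \right)} = \left(d + i \sqrt{2}\right) \left(W + 3\right) = \left(d + i \sqrt{2}\right) \left(3 + W\right) = \left(3 + W\right) \left(d + i \sqrt{2}\right)$)
$x{\left(p \right)} = p + 6 i p \sqrt{2}$ ($x{\left(p \right)} = p \left(3 \cdot 0 + 3 \cdot 0 + 3 i \sqrt{2} + i 3 \sqrt{2}\right) + p = p \left(0 + 0 + 3 i \sqrt{2} + 3 i \sqrt{2}\right) + p = p 6 i \sqrt{2} + p = 6 i p \sqrt{2} + p = p + 6 i p \sqrt{2}$)
$37 \left(x{\left(7 \right)} - 54\right) = 37 \left(7 \left(1 + 6 i \sqrt{2}\right) - 54\right) = 37 \left(\left(7 + 42 i \sqrt{2}\right) - 54\right) = 37 \left(-47 + 42 i \sqrt{2}\right) = -1739 + 1554 i \sqrt{2}$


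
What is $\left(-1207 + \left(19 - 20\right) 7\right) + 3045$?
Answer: $1831$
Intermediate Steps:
$\left(-1207 + \left(19 - 20\right) 7\right) + 3045 = \left(-1207 - 7\right) + 3045 = -1214 + 3045 = 1831$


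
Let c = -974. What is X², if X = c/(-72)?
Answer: 237169/1296 ≈ 183.00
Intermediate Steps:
X = 487/36 (X = -974/(-72) = -974*(-1/72) = 487/36 ≈ 13.528)
X² = (487/36)² = 237169/1296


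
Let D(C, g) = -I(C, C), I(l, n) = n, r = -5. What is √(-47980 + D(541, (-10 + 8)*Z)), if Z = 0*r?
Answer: 11*I*√401 ≈ 220.27*I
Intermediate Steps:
Z = 0 (Z = 0*(-5) = 0)
D(C, g) = -C
√(-47980 + D(541, (-10 + 8)*Z)) = √(-47980 - 1*541) = √(-47980 - 541) = √(-48521) = 11*I*√401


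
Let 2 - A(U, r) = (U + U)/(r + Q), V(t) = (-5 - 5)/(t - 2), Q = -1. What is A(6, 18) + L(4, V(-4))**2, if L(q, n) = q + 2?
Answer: 634/17 ≈ 37.294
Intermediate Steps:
V(t) = -10/(-2 + t)
L(q, n) = 2 + q
A(U, r) = 2 - 2*U/(-1 + r) (A(U, r) = 2 - (U + U)/(r - 1) = 2 - 2*U/(-1 + r))
A(6, 18) + L(4, V(-4))**2 = 2*(-1 + 18 - 1*6)/(-1 + 18) + (2 + 4)**2 = 2*(-1 + 18 - 6)/17 + 6**2 = 2*(1/17)*11 + 36 = 22/17 + 36 = 634/17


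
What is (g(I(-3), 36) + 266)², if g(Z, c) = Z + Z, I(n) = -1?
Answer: 69696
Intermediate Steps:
g(Z, c) = 2*Z
(g(I(-3), 36) + 266)² = (2*(-1) + 266)² = (-2 + 266)² = 264² = 69696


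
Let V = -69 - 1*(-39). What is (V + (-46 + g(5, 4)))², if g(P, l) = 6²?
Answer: 1600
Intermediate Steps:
g(P, l) = 36
V = -30 (V = -69 + 39 = -30)
(V + (-46 + g(5, 4)))² = (-30 + (-46 + 36))² = (-30 - 10)² = (-40)² = 1600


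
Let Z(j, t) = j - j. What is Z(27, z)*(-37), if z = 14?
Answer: 0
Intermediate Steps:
Z(j, t) = 0
Z(27, z)*(-37) = 0*(-37) = 0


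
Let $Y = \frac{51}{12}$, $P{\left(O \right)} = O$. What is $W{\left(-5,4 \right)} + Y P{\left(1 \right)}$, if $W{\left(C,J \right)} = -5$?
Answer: $- \frac{3}{4} \approx -0.75$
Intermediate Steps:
$Y = \frac{17}{4}$ ($Y = 51 \cdot \frac{1}{12} = \frac{17}{4} \approx 4.25$)
$W{\left(-5,4 \right)} + Y P{\left(1 \right)} = -5 + \frac{17}{4} \cdot 1 = -5 + \frac{17}{4} = - \frac{3}{4}$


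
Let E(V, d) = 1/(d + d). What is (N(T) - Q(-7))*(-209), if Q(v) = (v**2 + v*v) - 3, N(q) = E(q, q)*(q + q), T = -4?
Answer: 19646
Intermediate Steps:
E(V, d) = 1/(2*d)
N(q) = 1 (N(q) = (1/(2*q))*(q + q) = (1/(2*q))*(2*q) = 1)
Q(v) = -3 + 2*v**2 (Q(v) = (v**2 + v**2) - 3 = 2*v**2 - 3 = -3 + 2*v**2)
(N(T) - Q(-7))*(-209) = (1 - (-3 + 2*(-7)**2))*(-209) = (1 - (-3 + 2*49))*(-209) = (1 - (-3 + 98))*(-209) = (1 - 1*95)*(-209) = (1 - 95)*(-209) = -94*(-209) = 19646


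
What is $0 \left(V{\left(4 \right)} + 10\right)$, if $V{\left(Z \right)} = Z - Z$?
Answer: $0$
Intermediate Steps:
$V{\left(Z \right)} = 0$
$0 \left(V{\left(4 \right)} + 10\right) = 0 \left(0 + 10\right) = 0 \cdot 10 = 0$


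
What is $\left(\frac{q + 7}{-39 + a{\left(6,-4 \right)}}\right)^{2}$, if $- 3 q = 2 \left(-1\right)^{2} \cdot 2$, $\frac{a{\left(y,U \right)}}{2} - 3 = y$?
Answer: $\frac{289}{3969} \approx 0.072814$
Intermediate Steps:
$a{\left(y,U \right)} = 6 + 2 y$
$q = - \frac{4}{3}$ ($q = - \frac{2 \left(-1\right)^{2} \cdot 2}{3} = - \frac{2 \cdot 1 \cdot 2}{3} = - \frac{2 \cdot 2}{3} = \left(- \frac{1}{3}\right) 4 = - \frac{4}{3} \approx -1.3333$)
$\left(\frac{q + 7}{-39 + a{\left(6,-4 \right)}}\right)^{2} = \left(\frac{- \frac{4}{3} + 7}{-39 + \left(6 + 2 \cdot 6\right)}\right)^{2} = \left(\frac{17}{3 \left(-39 + \left(6 + 12\right)\right)}\right)^{2} = \left(\frac{17}{3 \left(-39 + 18\right)}\right)^{2} = \left(\frac{17}{3 \left(-21\right)}\right)^{2} = \left(\frac{17}{3} \left(- \frac{1}{21}\right)\right)^{2} = \left(- \frac{17}{63}\right)^{2} = \frac{289}{3969}$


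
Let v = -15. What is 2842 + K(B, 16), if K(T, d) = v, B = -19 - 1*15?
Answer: 2827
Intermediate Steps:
B = -34 (B = -19 - 15 = -34)
K(T, d) = -15
2842 + K(B, 16) = 2842 - 15 = 2827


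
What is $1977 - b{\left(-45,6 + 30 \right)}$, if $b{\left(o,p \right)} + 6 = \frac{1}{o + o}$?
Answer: $\frac{178471}{90} \approx 1983.0$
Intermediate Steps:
$b{\left(o,p \right)} = -6 + \frac{1}{2 o}$ ($b{\left(o,p \right)} = -6 + \frac{1}{o + o} = -6 + \frac{1}{2 o}$)
$1977 - b{\left(-45,6 + 30 \right)} = 1977 - \left(-6 + \frac{1}{2 \left(-45\right)}\right) = 1977 - \left(-6 + \frac{1}{2} \left(- \frac{1}{45}\right)\right) = 1977 - \left(-6 - \frac{1}{90}\right) = 1977 - - \frac{541}{90} = 1977 + \frac{541}{90} = \frac{178471}{90}$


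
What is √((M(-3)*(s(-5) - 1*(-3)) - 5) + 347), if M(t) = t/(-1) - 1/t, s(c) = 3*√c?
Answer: √(352 + 10*I*√5) ≈ 18.771 + 0.59561*I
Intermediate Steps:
M(t) = -t - 1/t (M(t) = t*(-1) - 1/t = -t - 1/t)
√((M(-3)*(s(-5) - 1*(-3)) - 5) + 347) = √(((-1*(-3) - 1/(-3))*(3*√(-5) - 1*(-3)) - 5) + 347) = √(((3 - 1*(-⅓))*(3*(I*√5) + 3) - 5) + 347) = √(((3 + ⅓)*(3*I*√5 + 3) - 5) + 347) = √((10*(3 + 3*I*√5)/3 - 5) + 347) = √(((10 + 10*I*√5) - 5) + 347) = √((5 + 10*I*√5) + 347) = √(352 + 10*I*√5)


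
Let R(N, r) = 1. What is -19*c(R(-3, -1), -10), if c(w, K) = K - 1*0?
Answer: 190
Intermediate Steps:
c(w, K) = K (c(w, K) = K + 0 = K)
-19*c(R(-3, -1), -10) = -19*(-10) = 190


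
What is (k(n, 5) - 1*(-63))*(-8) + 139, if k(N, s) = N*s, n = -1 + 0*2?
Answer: -325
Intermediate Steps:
n = -1 (n = -1 + 0 = -1)
(k(n, 5) - 1*(-63))*(-8) + 139 = (-1*5 - 1*(-63))*(-8) + 139 = (-5 + 63)*(-8) + 139 = 58*(-8) + 139 = -464 + 139 = -325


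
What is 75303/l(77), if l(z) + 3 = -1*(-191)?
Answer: 75303/188 ≈ 400.55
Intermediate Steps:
l(z) = 188 (l(z) = -3 - 1*(-191) = -3 + 191 = 188)
75303/l(77) = 75303/188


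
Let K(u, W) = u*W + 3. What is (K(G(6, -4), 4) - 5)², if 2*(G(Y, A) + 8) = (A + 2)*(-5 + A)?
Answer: 4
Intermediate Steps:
G(Y, A) = -8 + (-5 + A)*(2 + A)/2 (G(Y, A) = -8 + ((A + 2)*(-5 + A))/2 = -8 + ((2 + A)*(-5 + A))/2 = -8 + ((-5 + A)*(2 + A))/2 = -8 + (-5 + A)*(2 + A)/2)
K(u, W) = 3 + W*u (K(u, W) = W*u + 3 = 3 + W*u)
(K(G(6, -4), 4) - 5)² = ((3 + 4*(-13 + (½)*(-4)² - 3/2*(-4))) - 5)² = ((3 + 4*(-13 + (½)*16 + 6)) - 5)² = ((3 + 4*(-13 + 8 + 6)) - 5)² = ((3 + 4*1) - 5)² = ((3 + 4) - 5)² = (7 - 5)² = 2² = 4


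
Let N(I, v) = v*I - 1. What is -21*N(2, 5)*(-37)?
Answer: 6993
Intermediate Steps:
N(I, v) = -1 + I*v (N(I, v) = I*v - 1 = -1 + I*v)
-21*N(2, 5)*(-37) = -21*(-1 + 2*5)*(-37) = -21*(-1 + 10)*(-37) = -21*9*(-37) = -189*(-37) = 6993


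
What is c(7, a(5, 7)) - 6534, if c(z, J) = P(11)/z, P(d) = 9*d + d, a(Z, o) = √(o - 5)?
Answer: -45628/7 ≈ -6518.3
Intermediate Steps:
a(Z, o) = √(-5 + o)
P(d) = 10*d
c(z, J) = 110/z (c(z, J) = (10*11)/z = 110/z)
c(7, a(5, 7)) - 6534 = 110/7 - 6534 = -45628/7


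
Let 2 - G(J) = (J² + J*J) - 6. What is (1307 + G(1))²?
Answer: 1723969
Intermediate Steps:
G(J) = 8 - 2*J² (G(J) = 2 - ((J² + J*J) - 6) = 2 - ((J² + J²) - 6) = 2 - (2*J² - 6) = 2 - (-6 + 2*J²) = 2 + (6 - 2*J²) = 8 - 2*J²)
(1307 + G(1))² = (1307 + (8 - 2*1²))² = (1307 + (8 - 2*1))² = (1307 + (8 - 2))² = (1307 + 6)² = 1313² = 1723969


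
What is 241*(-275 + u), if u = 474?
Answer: 47959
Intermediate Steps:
241*(-275 + u) = 241*(-275 + 474) = 241*199 = 47959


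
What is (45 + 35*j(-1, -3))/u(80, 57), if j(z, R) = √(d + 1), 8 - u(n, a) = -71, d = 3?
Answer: 115/79 ≈ 1.4557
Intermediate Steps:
u(n, a) = 79 (u(n, a) = 8 - 1*(-71) = 8 + 71 = 79)
j(z, R) = 2 (j(z, R) = √(3 + 1) = √4 = 2)
(45 + 35*j(-1, -3))/u(80, 57) = (45 + 35*2)/79 = (45 + 70)*(1/79) = 115*(1/79) = 115/79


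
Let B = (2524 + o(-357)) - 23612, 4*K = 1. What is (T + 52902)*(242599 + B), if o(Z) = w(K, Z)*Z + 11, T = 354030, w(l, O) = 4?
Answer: 89563291608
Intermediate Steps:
K = 1/4 (K = (1/4)*1 = 1/4 ≈ 0.25000)
o(Z) = 11 + 4*Z (o(Z) = 4*Z + 11 = 11 + 4*Z)
B = -22505 (B = (2524 + (11 + 4*(-357))) - 23612 = (2524 + (11 - 1428)) - 23612 = (2524 - 1417) - 23612 = 1107 - 23612 = -22505)
(T + 52902)*(242599 + B) = (354030 + 52902)*(242599 - 22505) = 406932*220094 = 89563291608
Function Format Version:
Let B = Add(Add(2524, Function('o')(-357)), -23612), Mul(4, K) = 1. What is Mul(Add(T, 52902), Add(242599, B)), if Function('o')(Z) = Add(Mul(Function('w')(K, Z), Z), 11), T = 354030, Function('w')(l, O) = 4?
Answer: 89563291608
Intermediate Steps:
K = Rational(1, 4) (K = Mul(Rational(1, 4), 1) = Rational(1, 4) ≈ 0.25000)
Function('o')(Z) = Add(11, Mul(4, Z)) (Function('o')(Z) = Add(Mul(4, Z), 11) = Add(11, Mul(4, Z)))
B = -22505 (B = Add(Add(2524, Add(11, Mul(4, -357))), -23612) = Add(Add(2524, Add(11, -1428)), -23612) = Add(Add(2524, -1417), -23612) = Add(1107, -23612) = -22505)
Mul(Add(T, 52902), Add(242599, B)) = Mul(Add(354030, 52902), Add(242599, -22505)) = Mul(406932, 220094) = 89563291608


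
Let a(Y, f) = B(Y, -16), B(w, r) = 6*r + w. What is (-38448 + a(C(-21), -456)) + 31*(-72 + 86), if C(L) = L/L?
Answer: -38109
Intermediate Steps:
C(L) = 1
B(w, r) = w + 6*r
a(Y, f) = -96 + Y (a(Y, f) = Y + 6*(-16) = Y - 96 = -96 + Y)
(-38448 + a(C(-21), -456)) + 31*(-72 + 86) = (-38448 + (-96 + 1)) + 31*(-72 + 86) = (-38448 - 95) + 31*14 = -38543 + 434 = -38109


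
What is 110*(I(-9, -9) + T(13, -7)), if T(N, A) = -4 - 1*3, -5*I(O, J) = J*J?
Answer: -2552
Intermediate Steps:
I(O, J) = -J²/5 (I(O, J) = -J*J/5 = -J²/5)
T(N, A) = -7 (T(N, A) = -4 - 3 = -7)
110*(I(-9, -9) + T(13, -7)) = 110*(-⅕*(-9)² - 7) = 110*(-⅕*81 - 7) = 110*(-81/5 - 7) = 110*(-116/5) = -2552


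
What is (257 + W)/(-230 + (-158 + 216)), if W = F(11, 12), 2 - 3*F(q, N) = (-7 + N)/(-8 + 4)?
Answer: -3097/2064 ≈ -1.5005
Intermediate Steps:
F(q, N) = 1/12 + N/12 (F(q, N) = 2/3 - (-7 + N)/(3*(-8 + 4)) = 2/3 - (-7 + N)/(3*(-4)) = 2/3 - (-7 + N)*(-1)/(3*4) = 2/3 - (7/4 - N/4)/3 = 2/3 + (-7/12 + N/12) = 1/12 + N/12)
W = 13/12 (W = 1/12 + (1/12)*12 = 1/12 + 1 = 13/12 ≈ 1.0833)
(257 + W)/(-230 + (-158 + 216)) = (257 + 13/12)/(-230 + (-158 + 216)) = 3097/(12*(-230 + 58)) = (3097/12)/(-172) = (3097/12)*(-1/172) = -3097/2064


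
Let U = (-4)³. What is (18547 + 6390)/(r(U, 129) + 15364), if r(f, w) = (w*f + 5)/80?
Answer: 1994960/1220869 ≈ 1.6340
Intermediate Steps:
U = -64
r(f, w) = 1/16 + f*w/80 (r(f, w) = (f*w + 5)*(1/80) = (5 + f*w)*(1/80) = 1/16 + f*w/80)
(18547 + 6390)/(r(U, 129) + 15364) = (18547 + 6390)/((1/16 + (1/80)*(-64)*129) + 15364) = 24937/((1/16 - 516/5) + 15364) = 24937/(-8251/80 + 15364) = 24937/(1220869/80) = 24937*(80/1220869) = 1994960/1220869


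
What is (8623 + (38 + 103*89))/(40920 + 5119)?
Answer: 17828/46039 ≈ 0.38724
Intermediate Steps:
(8623 + (38 + 103*89))/(40920 + 5119) = (8623 + (38 + 9167))/46039 = (8623 + 9205)*(1/46039) = 17828*(1/46039) = 17828/46039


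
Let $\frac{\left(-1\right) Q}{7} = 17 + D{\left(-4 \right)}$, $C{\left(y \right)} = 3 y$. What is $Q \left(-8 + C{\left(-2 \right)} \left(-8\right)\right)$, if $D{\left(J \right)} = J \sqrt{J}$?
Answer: $-4760 + 2240 i \approx -4760.0 + 2240.0 i$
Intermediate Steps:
$D{\left(J \right)} = J^{\frac{3}{2}}$
$Q = -119 + 56 i$ ($Q = - 7 \left(17 + \left(-4\right)^{\frac{3}{2}}\right) = - 7 \left(17 - 8 i\right) = -119 + 56 i \approx -119.0 + 56.0 i$)
$Q \left(-8 + C{\left(-2 \right)} \left(-8\right)\right) = \left(-119 + 56 i\right) \left(-8 + 3 \left(-2\right) \left(-8\right)\right) = \left(-119 + 56 i\right) \left(-8 - -48\right) = \left(-119 + 56 i\right) \left(-8 + 48\right) = \left(-119 + 56 i\right) 40 = -4760 + 2240 i$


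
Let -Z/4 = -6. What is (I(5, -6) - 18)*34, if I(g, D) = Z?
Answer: 204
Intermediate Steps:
Z = 24 (Z = -4*(-6) = 24)
I(g, D) = 24
(I(5, -6) - 18)*34 = (24 - 18)*34 = 6*34 = 204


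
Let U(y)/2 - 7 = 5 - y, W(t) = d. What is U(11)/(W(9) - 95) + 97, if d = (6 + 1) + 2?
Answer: 4170/43 ≈ 96.977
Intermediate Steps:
d = 9 (d = 7 + 2 = 9)
W(t) = 9
U(y) = 24 - 2*y (U(y) = 14 + 2*(5 - y) = 14 + (10 - 2*y) = 24 - 2*y)
U(11)/(W(9) - 95) + 97 = (24 - 2*11)/(9 - 95) + 97 = (24 - 22)/(-86) + 97 = 2*(-1/86) + 97 = -1/43 + 97 = 4170/43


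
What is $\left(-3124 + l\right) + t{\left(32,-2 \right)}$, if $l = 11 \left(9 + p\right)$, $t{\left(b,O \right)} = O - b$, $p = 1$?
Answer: $-3048$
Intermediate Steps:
$l = 110$ ($l = 11 \left(9 + 1\right) = 11 \cdot 10 = 110$)
$\left(-3124 + l\right) + t{\left(32,-2 \right)} = \left(-3124 + 110\right) - 34 = -3014 - 34 = -3048$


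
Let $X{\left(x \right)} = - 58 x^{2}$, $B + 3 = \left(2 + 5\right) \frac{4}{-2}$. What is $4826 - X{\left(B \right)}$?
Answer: $21588$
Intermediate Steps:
$B = -17$ ($B = -3 + \left(2 + 5\right) \frac{4}{-2} = -3 + 7 \cdot 4 \left(- \frac{1}{2}\right) = -3 + 7 \left(-2\right) = -3 - 14 = -17$)
$4826 - X{\left(B \right)} = 4826 - - 58 \left(-17\right)^{2} = 4826 - \left(-58\right) 289 = 4826 - -16762 = 4826 + 16762 = 21588$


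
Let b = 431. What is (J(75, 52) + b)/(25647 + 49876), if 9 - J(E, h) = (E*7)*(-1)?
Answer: 965/75523 ≈ 0.012778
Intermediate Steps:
J(E, h) = 9 + 7*E (J(E, h) = 9 - E*7*(-1) = 9 - 7*E*(-1) = 9 - (-7)*E = 9 + 7*E)
(J(75, 52) + b)/(25647 + 49876) = ((9 + 7*75) + 431)/(25647 + 49876) = ((9 + 525) + 431)/75523 = (534 + 431)*(1/75523) = 965*(1/75523) = 965/75523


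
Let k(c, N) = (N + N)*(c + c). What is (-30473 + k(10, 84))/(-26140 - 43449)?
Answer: 27113/69589 ≈ 0.38962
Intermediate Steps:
k(c, N) = 4*N*c (k(c, N) = (2*N)*(2*c) = 4*N*c)
(-30473 + k(10, 84))/(-26140 - 43449) = (-30473 + 4*84*10)/(-26140 - 43449) = (-30473 + 3360)/(-69589) = -27113*(-1/69589) = 27113/69589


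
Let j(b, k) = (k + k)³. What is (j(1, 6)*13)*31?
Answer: 696384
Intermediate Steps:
j(b, k) = 8*k³ (j(b, k) = (2*k)³ = 8*k³)
(j(1, 6)*13)*31 = ((8*6³)*13)*31 = ((8*216)*13)*31 = (1728*13)*31 = 22464*31 = 696384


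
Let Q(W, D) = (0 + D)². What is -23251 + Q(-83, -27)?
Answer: -22522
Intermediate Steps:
Q(W, D) = D²
-23251 + Q(-83, -27) = -23251 + (-27)² = -23251 + 729 = -22522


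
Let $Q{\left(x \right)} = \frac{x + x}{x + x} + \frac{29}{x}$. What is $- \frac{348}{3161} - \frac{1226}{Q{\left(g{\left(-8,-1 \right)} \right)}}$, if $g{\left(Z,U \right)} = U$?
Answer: $\frac{66649}{1526} \approx 43.676$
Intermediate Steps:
$Q{\left(x \right)} = 1 + \frac{29}{x}$ ($Q{\left(x \right)} = \frac{2 x}{2 x} + \frac{29}{x} = 2 x \frac{1}{2 x} + \frac{29}{x} = 1 + \frac{29}{x}$)
$- \frac{348}{3161} - \frac{1226}{Q{\left(g{\left(-8,-1 \right)} \right)}} = - \frac{348}{3161} - \frac{1226}{\frac{1}{-1} \left(29 - 1\right)} = \left(-348\right) \frac{1}{3161} - \frac{1226}{\left(-1\right) 28} = - \frac{12}{109} - \frac{1226}{-28} = - \frac{12}{109} - - \frac{613}{14} = - \frac{12}{109} + \frac{613}{14} = \frac{66649}{1526}$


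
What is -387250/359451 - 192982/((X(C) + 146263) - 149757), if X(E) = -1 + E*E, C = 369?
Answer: -20123746897/7947821061 ≈ -2.5320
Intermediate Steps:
X(E) = -1 + E²
-387250/359451 - 192982/((X(C) + 146263) - 149757) = -387250/359451 - 192982/(((-1 + 369²) + 146263) - 149757) = -387250*1/359451 - 192982/(((-1 + 136161) + 146263) - 149757) = -387250/359451 - 192982/((136160 + 146263) - 149757) = -387250/359451 - 192982/(282423 - 149757) = -387250/359451 - 192982/132666 = -387250/359451 - 192982*1/132666 = -387250/359451 - 96491/66333 = -20123746897/7947821061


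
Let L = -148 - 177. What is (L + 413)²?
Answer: 7744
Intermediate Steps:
L = -325
(L + 413)² = (-325 + 413)² = 88² = 7744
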